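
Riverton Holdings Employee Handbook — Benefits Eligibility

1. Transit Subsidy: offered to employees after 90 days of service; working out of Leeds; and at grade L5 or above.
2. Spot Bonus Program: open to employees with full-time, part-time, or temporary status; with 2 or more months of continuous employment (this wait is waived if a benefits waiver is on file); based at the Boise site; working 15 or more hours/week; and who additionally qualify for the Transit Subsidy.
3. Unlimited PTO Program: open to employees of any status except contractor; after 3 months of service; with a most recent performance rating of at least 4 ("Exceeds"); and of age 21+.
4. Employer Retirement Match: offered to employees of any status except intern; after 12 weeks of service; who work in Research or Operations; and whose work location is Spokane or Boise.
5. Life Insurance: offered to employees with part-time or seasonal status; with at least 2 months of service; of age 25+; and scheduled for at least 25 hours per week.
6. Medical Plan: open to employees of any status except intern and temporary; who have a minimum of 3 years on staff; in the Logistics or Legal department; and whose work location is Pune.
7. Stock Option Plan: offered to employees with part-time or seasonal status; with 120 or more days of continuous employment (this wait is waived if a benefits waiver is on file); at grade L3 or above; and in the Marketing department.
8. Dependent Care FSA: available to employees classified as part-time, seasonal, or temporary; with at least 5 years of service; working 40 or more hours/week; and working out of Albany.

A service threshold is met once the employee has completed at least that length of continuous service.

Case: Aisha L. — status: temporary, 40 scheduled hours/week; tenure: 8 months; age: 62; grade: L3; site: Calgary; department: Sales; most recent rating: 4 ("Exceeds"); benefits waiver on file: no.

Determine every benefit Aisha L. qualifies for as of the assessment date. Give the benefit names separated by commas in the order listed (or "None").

Transit Subsidy — service 8 months ≥ 90 days ✓; site Calgary ✗ (not Leeds) → not eligible.
Spot Bonus Program — status temporary ✓; no waiver, service 8 months ≥ 2 months ✓; site Calgary ✗ (not Boise) → not eligible.
Unlimited PTO Program — status temporary ✓ (not excluded); service 8 months ≥ 3 months ✓; rating 4 ≥ 4 ✓; age 62 ≥ 21 ✓ → eligible.
Employer Retirement Match — status temporary ✓ (not excluded); service 8 months ≥ 12 weeks (≈84 days) ✓; dept Sales ✗ → not eligible.
Life Insurance — status temporary ✗ (requires part-time or seasonal) → not eligible.
Medical Plan — status temporary ✗ (excluded) → not eligible.
Stock Option Plan — status temporary ✗ (requires part-time or seasonal) → not eligible.
Dependent Care FSA — status temporary ✓; service 8 months < 5 years (≈1825 days) ✗ → not eligible.

Unlimited PTO Program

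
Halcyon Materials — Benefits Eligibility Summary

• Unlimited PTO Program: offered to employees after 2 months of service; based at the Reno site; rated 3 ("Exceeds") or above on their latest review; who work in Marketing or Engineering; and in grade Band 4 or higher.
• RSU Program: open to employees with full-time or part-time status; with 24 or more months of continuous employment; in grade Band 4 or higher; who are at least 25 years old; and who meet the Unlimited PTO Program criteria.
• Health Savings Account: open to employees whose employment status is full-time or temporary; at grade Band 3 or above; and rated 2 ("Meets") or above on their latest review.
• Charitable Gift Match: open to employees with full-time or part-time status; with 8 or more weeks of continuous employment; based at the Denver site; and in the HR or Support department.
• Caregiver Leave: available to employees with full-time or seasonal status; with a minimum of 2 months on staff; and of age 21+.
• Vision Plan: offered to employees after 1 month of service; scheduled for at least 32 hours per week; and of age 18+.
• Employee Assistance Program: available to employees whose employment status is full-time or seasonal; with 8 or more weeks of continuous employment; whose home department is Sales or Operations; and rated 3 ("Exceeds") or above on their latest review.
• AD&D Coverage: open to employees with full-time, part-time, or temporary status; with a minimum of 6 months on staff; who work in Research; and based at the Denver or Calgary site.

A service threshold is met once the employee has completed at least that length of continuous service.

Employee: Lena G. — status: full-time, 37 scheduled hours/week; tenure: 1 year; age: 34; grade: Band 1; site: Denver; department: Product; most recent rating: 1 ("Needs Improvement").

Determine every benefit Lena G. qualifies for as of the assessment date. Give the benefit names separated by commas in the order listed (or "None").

Unlimited PTO Program — service 1 year ≥ 2 months (≈60 days) ✓; site Denver ✗ (not Reno) → not eligible.
RSU Program — status full-time ✓; service 1 year < 24 months (≈720 days) ✗ → not eligible.
Health Savings Account — status full-time ✓; grade Band 1 < Band 3 ✗ → not eligible.
Charitable Gift Match — status full-time ✓; service 1 year ≥ 8 weeks (≈56 days) ✓; site Denver ✓; dept Product ✗ → not eligible.
Caregiver Leave — status full-time ✓; service 1 year ≥ 2 months (≈60 days) ✓; age 34 ≥ 21 ✓ → eligible.
Vision Plan — service 1 year ≥ 1 month (≈30 days) ✓; 37 hrs/wk ≥ 32 ✓; age 34 ≥ 18 ✓ → eligible.
Employee Assistance Program — status full-time ✓; service 1 year ≥ 8 weeks (≈56 days) ✓; dept Product ✗ → not eligible.
AD&D Coverage — status full-time ✓; service 1 year ≥ 6 months (≈180 days) ✓; dept Product ✗ → not eligible.

Caregiver Leave, Vision Plan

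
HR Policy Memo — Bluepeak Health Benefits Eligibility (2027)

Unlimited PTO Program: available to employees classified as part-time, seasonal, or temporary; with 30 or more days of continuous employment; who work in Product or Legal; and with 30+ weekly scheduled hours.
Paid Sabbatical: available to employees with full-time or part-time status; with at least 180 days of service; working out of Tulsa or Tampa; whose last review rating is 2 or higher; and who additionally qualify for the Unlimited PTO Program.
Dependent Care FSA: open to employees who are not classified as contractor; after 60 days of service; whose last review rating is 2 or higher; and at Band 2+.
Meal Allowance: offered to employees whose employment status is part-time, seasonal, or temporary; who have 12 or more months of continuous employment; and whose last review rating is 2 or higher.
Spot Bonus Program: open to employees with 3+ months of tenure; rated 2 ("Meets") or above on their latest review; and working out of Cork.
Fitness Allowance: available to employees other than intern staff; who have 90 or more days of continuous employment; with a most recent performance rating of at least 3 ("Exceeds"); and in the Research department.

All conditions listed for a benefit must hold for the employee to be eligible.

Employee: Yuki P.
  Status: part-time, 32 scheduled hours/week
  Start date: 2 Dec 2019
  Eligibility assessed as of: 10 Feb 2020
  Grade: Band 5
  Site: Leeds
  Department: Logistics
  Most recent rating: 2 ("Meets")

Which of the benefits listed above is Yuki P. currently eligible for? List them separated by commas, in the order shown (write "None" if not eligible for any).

Dependent Care FSA

Service from 2 Dec 2019 to 10 Feb 2020: 70 days.
Unlimited PTO Program — status part-time ✓; service 70 days ≥ 30 days ✓; dept Logistics ✗ → not eligible.
Paid Sabbatical — status part-time ✓; service 70 days < 180 days ✗ → not eligible.
Dependent Care FSA — status part-time ✓ (not excluded); service 70 days ≥ 60 days ✓; rating 2 ≥ 2 ✓; grade Band 5 ≥ Band 2 ✓ → eligible.
Meal Allowance — status part-time ✓; service 70 days < 12 months (≈360 days) ✗ → not eligible.
Spot Bonus Program — service 70 days < 3 months (≈90 days) ✗ → not eligible.
Fitness Allowance — status part-time ✓ (not excluded); service 70 days < 90 days ✗ → not eligible.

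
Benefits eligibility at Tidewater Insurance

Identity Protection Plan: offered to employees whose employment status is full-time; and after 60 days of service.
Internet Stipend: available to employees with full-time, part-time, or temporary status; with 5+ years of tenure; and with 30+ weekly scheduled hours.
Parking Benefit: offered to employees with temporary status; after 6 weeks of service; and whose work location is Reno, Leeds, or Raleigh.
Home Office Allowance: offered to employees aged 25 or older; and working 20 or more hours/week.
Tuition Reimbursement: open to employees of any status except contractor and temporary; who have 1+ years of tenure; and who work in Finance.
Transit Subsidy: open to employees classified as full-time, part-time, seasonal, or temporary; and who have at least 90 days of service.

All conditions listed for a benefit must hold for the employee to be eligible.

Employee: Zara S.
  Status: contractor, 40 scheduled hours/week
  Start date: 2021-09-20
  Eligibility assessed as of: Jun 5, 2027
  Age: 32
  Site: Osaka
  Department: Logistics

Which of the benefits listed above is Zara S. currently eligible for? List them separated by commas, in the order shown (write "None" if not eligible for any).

Home Office Allowance

Service from 2021-09-20 to Jun 5, 2027: 2084 days.
Identity Protection Plan — status contractor ✗ (requires full-time) → not eligible.
Internet Stipend — status contractor ✗ (requires full-time, part-time, or temporary) → not eligible.
Parking Benefit — status contractor ✗ (requires temporary) → not eligible.
Home Office Allowance — age 32 ≥ 25 ✓; 40 hrs/wk ≥ 20 ✓ → eligible.
Tuition Reimbursement — status contractor ✗ (excluded) → not eligible.
Transit Subsidy — status contractor ✗ (requires full-time, part-time, seasonal, or temporary) → not eligible.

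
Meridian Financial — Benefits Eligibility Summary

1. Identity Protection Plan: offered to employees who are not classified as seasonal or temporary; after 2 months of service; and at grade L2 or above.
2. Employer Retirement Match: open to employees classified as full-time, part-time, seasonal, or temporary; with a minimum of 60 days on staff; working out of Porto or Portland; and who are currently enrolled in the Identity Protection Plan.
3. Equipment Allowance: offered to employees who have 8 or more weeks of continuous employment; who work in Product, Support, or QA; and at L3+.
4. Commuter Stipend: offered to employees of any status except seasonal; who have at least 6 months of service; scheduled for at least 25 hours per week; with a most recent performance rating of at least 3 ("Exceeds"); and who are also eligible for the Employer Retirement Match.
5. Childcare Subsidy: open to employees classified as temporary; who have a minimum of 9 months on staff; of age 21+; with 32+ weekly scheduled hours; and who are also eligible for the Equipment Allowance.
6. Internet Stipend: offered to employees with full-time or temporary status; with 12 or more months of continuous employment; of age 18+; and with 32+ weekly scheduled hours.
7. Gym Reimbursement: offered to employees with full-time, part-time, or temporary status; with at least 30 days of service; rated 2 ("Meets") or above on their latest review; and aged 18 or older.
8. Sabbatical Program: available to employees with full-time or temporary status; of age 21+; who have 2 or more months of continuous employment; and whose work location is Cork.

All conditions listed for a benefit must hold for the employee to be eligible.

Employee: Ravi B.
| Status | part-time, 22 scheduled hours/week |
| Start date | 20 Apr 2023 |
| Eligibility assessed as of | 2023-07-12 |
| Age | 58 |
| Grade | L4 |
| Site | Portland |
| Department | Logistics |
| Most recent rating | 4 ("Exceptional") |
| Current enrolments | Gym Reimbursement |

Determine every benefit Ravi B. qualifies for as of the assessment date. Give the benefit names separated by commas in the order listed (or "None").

Identity Protection Plan, Gym Reimbursement

Service from 20 Apr 2023 to 2023-07-12: 83 days.
Identity Protection Plan — status part-time ✓ (not excluded); service 83 days ≥ 2 months (≈60 days) ✓; grade L4 ≥ L2 ✓ → eligible.
Employer Retirement Match — status part-time ✓; service 83 days ≥ 60 days ✓; site Portland ✓; not enrolled in Identity Protection Plan ✗ → not eligible.
Equipment Allowance — service 83 days ≥ 8 weeks (≈56 days) ✓; dept Logistics ✗ → not eligible.
Commuter Stipend — status part-time ✓ (not excluded); service 83 days < 6 months (≈180 days) ✗ → not eligible.
Childcare Subsidy — status part-time ✗ (requires temporary) → not eligible.
Internet Stipend — status part-time ✗ (requires full-time or temporary) → not eligible.
Gym Reimbursement — status part-time ✓; service 83 days ≥ 30 days ✓; rating 4 ≥ 2 ✓; age 58 ≥ 18 ✓ → eligible.
Sabbatical Program — status part-time ✗ (requires full-time or temporary) → not eligible.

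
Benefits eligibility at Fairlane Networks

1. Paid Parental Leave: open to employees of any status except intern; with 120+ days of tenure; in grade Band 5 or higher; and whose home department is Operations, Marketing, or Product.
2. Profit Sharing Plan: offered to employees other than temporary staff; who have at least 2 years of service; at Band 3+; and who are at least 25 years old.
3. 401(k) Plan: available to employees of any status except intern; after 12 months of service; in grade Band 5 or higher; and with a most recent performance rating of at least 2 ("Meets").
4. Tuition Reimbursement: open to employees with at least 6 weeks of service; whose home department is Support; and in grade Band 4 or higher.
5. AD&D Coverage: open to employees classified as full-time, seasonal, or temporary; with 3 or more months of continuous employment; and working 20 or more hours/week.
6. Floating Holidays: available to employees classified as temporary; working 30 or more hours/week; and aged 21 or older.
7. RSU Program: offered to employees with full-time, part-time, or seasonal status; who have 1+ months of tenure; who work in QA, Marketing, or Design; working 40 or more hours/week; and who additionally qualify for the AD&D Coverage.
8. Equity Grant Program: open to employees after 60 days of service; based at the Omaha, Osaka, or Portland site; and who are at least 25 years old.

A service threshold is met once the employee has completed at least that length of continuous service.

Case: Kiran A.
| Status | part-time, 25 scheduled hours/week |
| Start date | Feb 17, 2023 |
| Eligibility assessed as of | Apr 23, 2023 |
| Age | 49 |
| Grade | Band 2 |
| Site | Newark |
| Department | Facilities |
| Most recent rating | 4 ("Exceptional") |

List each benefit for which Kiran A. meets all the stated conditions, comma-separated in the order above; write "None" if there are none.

None

Service from Feb 17, 2023 to Apr 23, 2023: 65 days.
Paid Parental Leave — status part-time ✓ (not excluded); service 65 days < 120 days ✗ → not eligible.
Profit Sharing Plan — status part-time ✓ (not excluded); service 65 days < 2 years (≈730 days) ✗ → not eligible.
401(k) Plan — status part-time ✓ (not excluded); service 65 days < 12 months (≈360 days) ✗ → not eligible.
Tuition Reimbursement — service 65 days ≥ 6 weeks (≈42 days) ✓; dept Facilities ✗ → not eligible.
AD&D Coverage — status part-time ✗ (requires full-time, seasonal, or temporary) → not eligible.
Floating Holidays — status part-time ✗ (requires temporary) → not eligible.
RSU Program — status part-time ✓; service 65 days ≥ 1 month (≈30 days) ✓; dept Facilities ✗ → not eligible.
Equity Grant Program — service 65 days ≥ 60 days ✓; site Newark ✗ (not Omaha, Osaka, or Portland) → not eligible.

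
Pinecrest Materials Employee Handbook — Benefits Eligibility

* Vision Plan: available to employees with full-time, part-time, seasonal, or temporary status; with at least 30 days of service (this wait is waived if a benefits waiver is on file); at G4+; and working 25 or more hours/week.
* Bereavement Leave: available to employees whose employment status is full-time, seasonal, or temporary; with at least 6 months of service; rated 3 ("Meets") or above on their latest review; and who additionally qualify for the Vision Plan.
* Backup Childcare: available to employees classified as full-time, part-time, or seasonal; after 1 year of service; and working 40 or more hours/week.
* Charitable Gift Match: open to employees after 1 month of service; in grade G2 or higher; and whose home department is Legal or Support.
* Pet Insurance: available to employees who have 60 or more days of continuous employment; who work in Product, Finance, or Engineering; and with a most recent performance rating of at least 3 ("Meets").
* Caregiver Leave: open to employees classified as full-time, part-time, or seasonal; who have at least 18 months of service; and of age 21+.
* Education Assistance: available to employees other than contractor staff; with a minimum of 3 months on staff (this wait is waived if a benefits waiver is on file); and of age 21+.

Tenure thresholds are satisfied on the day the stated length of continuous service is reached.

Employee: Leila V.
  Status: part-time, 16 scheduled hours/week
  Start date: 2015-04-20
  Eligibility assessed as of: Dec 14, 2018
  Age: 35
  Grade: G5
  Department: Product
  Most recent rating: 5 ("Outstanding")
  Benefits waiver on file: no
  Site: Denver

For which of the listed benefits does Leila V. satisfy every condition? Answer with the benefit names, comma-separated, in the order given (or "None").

Service from 2015-04-20 to Dec 14, 2018: 1334 days.
Vision Plan — status part-time ✓; no waiver, service 1334 days ≥ 30 days ✓; grade G5 ≥ G4 ✓; 16 hrs/wk < 25 ✗ → not eligible.
Bereavement Leave — status part-time ✗ (requires full-time, seasonal, or temporary) → not eligible.
Backup Childcare — status part-time ✓; service 1334 days ≥ 1 year (≈365 days) ✓; 16 hrs/wk < 40 ✗ → not eligible.
Charitable Gift Match — service 1334 days ≥ 1 month (≈30 days) ✓; grade G5 ≥ G2 ✓; dept Product ✗ → not eligible.
Pet Insurance — service 1334 days ≥ 60 days ✓; dept Product ✓; rating 5 ≥ 3 ✓ → eligible.
Caregiver Leave — status part-time ✓; service 1334 days ≥ 18 months (≈540 days) ✓; age 35 ≥ 21 ✓ → eligible.
Education Assistance — status part-time ✓ (not excluded); no waiver, service 1334 days ≥ 3 months (≈90 days) ✓; age 35 ≥ 21 ✓ → eligible.

Pet Insurance, Caregiver Leave, Education Assistance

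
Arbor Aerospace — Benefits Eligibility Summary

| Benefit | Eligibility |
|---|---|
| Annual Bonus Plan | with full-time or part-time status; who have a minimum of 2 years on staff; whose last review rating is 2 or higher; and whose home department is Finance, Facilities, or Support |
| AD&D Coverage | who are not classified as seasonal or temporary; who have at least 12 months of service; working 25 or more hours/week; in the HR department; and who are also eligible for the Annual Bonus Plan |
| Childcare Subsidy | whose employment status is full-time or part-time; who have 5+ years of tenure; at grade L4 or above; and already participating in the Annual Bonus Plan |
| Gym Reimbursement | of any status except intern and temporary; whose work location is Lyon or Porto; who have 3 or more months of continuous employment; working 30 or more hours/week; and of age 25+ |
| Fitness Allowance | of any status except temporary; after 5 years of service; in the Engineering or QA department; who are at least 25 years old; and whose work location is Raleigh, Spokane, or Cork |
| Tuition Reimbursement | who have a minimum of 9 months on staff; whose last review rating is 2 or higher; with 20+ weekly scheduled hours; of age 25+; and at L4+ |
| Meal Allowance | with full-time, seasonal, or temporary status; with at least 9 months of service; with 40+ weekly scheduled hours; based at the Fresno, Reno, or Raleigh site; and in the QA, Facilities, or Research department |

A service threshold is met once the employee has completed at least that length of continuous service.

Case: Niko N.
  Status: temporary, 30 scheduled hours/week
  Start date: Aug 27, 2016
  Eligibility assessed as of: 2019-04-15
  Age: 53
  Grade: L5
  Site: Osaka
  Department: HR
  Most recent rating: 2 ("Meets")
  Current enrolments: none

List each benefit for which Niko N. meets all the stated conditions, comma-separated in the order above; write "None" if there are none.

Tuition Reimbursement

Service from Aug 27, 2016 to 2019-04-15: 961 days.
Annual Bonus Plan — status temporary ✗ (requires full-time or part-time) → not eligible.
AD&D Coverage — status temporary ✗ (excluded) → not eligible.
Childcare Subsidy — status temporary ✗ (requires full-time or part-time) → not eligible.
Gym Reimbursement — status temporary ✗ (excluded) → not eligible.
Fitness Allowance — status temporary ✗ (excluded) → not eligible.
Tuition Reimbursement — service 961 days ≥ 9 months (≈270 days) ✓; rating 2 ≥ 2 ✓; 30 hrs/wk ≥ 20 ✓; age 53 ≥ 25 ✓; grade L5 ≥ L4 ✓ → eligible.
Meal Allowance — status temporary ✓; service 961 days ≥ 9 months (≈270 days) ✓; 30 hrs/wk < 40 ✗ → not eligible.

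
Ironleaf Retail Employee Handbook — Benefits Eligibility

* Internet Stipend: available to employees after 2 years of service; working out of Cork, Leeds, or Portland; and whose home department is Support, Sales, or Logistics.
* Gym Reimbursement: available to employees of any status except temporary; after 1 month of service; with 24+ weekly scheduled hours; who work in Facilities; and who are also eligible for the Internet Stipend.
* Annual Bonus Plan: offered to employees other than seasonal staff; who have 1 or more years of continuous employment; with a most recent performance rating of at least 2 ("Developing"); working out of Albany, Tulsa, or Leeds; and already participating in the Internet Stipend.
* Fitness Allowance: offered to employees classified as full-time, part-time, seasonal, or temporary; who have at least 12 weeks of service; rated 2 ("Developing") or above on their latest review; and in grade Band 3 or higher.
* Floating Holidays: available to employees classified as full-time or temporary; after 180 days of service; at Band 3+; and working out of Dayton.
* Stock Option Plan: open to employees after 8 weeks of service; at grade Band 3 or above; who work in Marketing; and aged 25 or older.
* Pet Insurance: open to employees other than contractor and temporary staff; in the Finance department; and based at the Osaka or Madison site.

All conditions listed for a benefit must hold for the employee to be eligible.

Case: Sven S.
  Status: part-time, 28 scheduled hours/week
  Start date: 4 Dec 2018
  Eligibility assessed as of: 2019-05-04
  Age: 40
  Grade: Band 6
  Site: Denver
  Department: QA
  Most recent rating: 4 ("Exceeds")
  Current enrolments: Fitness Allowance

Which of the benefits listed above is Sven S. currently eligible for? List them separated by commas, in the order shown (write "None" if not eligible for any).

Fitness Allowance

Service from 4 Dec 2018 to 2019-05-04: 151 days.
Internet Stipend — service 151 days < 2 years (≈730 days) ✗ → not eligible.
Gym Reimbursement — status part-time ✓ (not excluded); service 151 days ≥ 1 month (≈30 days) ✓; 28 hrs/wk ≥ 24 ✓; dept QA ✗ → not eligible.
Annual Bonus Plan — status part-time ✓ (not excluded); service 151 days < 1 year (≈365 days) ✗ → not eligible.
Fitness Allowance — status part-time ✓; service 151 days ≥ 12 weeks (≈84 days) ✓; rating 4 ≥ 2 ✓; grade Band 6 ≥ Band 3 ✓ → eligible.
Floating Holidays — status part-time ✗ (requires full-time or temporary) → not eligible.
Stock Option Plan — service 151 days ≥ 8 weeks (≈56 days) ✓; grade Band 6 ≥ Band 3 ✓; dept QA ✗ → not eligible.
Pet Insurance — status part-time ✓ (not excluded); dept QA ✗ → not eligible.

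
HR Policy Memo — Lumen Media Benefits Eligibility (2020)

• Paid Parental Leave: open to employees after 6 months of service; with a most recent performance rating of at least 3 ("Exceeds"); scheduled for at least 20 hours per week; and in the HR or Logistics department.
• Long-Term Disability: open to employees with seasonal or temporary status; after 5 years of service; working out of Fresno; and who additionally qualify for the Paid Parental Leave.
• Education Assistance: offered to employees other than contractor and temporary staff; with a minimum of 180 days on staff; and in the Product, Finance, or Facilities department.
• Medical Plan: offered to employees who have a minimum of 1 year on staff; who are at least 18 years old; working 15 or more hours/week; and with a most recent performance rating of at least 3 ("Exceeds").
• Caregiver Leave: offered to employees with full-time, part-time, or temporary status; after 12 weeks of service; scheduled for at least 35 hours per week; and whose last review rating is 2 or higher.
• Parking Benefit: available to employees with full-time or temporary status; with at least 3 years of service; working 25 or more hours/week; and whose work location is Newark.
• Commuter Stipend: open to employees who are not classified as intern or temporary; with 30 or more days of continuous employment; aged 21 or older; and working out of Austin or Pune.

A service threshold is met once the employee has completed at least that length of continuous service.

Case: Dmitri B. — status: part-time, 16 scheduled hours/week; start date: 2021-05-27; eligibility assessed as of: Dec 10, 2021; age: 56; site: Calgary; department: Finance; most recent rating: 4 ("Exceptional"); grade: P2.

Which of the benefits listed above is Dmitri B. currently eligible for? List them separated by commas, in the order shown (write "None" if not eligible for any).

Education Assistance

Service from 2021-05-27 to Dec 10, 2021: 197 days.
Paid Parental Leave — service 197 days ≥ 6 months (≈180 days) ✓; rating 4 ≥ 3 ✓; 16 hrs/wk < 20 ✗ → not eligible.
Long-Term Disability — status part-time ✗ (requires seasonal or temporary) → not eligible.
Education Assistance — status part-time ✓ (not excluded); service 197 days ≥ 180 days ✓; dept Finance ✓ → eligible.
Medical Plan — service 197 days < 1 year (≈365 days) ✗ → not eligible.
Caregiver Leave — status part-time ✓; service 197 days ≥ 12 weeks (≈84 days) ✓; 16 hrs/wk < 35 ✗ → not eligible.
Parking Benefit — status part-time ✗ (requires full-time or temporary) → not eligible.
Commuter Stipend — status part-time ✓ (not excluded); service 197 days ≥ 30 days ✓; age 56 ≥ 21 ✓; site Calgary ✗ (not Austin or Pune) → not eligible.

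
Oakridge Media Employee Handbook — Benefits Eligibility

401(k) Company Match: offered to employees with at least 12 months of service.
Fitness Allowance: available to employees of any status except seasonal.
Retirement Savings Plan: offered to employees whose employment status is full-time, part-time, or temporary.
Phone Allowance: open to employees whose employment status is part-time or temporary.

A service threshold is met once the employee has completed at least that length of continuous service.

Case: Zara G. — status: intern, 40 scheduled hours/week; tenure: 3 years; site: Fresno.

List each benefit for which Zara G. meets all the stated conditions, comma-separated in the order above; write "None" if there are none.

401(k) Company Match — service 3 years ≥ 12 months (≈360 days) ✓ → eligible.
Fitness Allowance — status intern ✓ (not excluded) → eligible.
Retirement Savings Plan — status intern ✗ (requires full-time, part-time, or temporary) → not eligible.
Phone Allowance — status intern ✗ (requires part-time or temporary) → not eligible.

401(k) Company Match, Fitness Allowance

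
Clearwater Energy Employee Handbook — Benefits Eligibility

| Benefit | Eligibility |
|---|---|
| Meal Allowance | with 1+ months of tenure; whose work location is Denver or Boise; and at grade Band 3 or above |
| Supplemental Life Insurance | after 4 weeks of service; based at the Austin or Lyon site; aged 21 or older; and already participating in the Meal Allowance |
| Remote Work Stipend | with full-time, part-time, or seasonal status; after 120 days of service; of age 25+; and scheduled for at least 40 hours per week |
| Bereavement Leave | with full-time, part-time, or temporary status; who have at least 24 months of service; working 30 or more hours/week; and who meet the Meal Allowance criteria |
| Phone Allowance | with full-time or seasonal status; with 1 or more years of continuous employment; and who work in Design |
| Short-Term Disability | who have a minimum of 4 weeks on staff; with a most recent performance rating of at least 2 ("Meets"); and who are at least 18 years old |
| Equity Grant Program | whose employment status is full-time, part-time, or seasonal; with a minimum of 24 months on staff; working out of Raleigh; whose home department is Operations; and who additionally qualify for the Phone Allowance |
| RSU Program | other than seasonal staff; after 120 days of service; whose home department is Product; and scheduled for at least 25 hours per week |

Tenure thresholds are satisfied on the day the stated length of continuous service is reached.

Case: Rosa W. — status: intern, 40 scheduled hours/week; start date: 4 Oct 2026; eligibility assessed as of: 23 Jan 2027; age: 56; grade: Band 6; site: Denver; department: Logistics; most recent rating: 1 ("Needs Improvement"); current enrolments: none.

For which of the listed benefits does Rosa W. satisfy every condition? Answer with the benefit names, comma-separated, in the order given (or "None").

Meal Allowance

Service from 4 Oct 2026 to 23 Jan 2027: 111 days.
Meal Allowance — service 111 days ≥ 1 month (≈30 days) ✓; site Denver ✓; grade Band 6 ≥ Band 3 ✓ → eligible.
Supplemental Life Insurance — service 111 days ≥ 4 weeks (≈28 days) ✓; site Denver ✗ (not Austin or Lyon) → not eligible.
Remote Work Stipend — status intern ✗ (requires full-time, part-time, or seasonal) → not eligible.
Bereavement Leave — status intern ✗ (requires full-time, part-time, or temporary) → not eligible.
Phone Allowance — status intern ✗ (requires full-time or seasonal) → not eligible.
Short-Term Disability — service 111 days ≥ 4 weeks (≈28 days) ✓; rating 1 < 2 ✗ → not eligible.
Equity Grant Program — status intern ✗ (requires full-time, part-time, or seasonal) → not eligible.
RSU Program — status intern ✓ (not excluded); service 111 days < 120 days ✗ → not eligible.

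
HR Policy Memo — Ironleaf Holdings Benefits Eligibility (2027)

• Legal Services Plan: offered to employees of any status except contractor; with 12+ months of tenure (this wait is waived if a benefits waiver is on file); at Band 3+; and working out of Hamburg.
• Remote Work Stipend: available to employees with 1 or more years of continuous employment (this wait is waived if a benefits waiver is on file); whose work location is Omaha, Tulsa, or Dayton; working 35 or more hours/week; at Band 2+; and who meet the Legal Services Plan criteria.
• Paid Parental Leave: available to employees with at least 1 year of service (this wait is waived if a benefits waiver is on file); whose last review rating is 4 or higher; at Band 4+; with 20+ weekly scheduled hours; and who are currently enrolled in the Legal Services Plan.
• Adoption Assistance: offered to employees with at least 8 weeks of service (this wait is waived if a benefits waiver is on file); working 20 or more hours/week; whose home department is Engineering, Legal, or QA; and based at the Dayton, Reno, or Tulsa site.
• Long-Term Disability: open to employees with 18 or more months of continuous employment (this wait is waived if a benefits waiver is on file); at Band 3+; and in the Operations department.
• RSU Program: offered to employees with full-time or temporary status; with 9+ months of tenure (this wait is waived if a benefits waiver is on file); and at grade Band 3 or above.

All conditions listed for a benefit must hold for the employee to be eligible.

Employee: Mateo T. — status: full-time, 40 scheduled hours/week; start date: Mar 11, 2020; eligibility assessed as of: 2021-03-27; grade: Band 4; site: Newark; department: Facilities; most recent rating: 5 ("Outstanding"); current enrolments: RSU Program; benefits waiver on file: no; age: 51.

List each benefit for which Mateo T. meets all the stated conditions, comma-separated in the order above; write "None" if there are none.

Service from Mar 11, 2020 to 2021-03-27: 381 days.
Legal Services Plan — status full-time ✓ (not excluded); no waiver, service 381 days ≥ 12 months (≈360 days) ✓; grade Band 4 ≥ Band 3 ✓; site Newark ✗ (not Hamburg) → not eligible.
Remote Work Stipend — no waiver, service 381 days ≥ 1 year (≈365 days) ✓; site Newark ✗ (not Omaha, Tulsa, or Dayton) → not eligible.
Paid Parental Leave — no waiver, service 381 days ≥ 1 year (≈365 days) ✓; rating 5 ≥ 4 ✓; grade Band 4 ≥ Band 4 ✓; 40 hrs/wk ≥ 20 ✓; not enrolled in Legal Services Plan ✗ → not eligible.
Adoption Assistance — no waiver, service 381 days ≥ 8 weeks (≈56 days) ✓; 40 hrs/wk ≥ 20 ✓; dept Facilities ✗ → not eligible.
Long-Term Disability — no waiver, service 381 days < 18 months (≈540 days) ✗ → not eligible.
RSU Program — status full-time ✓; no waiver, service 381 days ≥ 9 months (≈270 days) ✓; grade Band 4 ≥ Band 3 ✓ → eligible.

RSU Program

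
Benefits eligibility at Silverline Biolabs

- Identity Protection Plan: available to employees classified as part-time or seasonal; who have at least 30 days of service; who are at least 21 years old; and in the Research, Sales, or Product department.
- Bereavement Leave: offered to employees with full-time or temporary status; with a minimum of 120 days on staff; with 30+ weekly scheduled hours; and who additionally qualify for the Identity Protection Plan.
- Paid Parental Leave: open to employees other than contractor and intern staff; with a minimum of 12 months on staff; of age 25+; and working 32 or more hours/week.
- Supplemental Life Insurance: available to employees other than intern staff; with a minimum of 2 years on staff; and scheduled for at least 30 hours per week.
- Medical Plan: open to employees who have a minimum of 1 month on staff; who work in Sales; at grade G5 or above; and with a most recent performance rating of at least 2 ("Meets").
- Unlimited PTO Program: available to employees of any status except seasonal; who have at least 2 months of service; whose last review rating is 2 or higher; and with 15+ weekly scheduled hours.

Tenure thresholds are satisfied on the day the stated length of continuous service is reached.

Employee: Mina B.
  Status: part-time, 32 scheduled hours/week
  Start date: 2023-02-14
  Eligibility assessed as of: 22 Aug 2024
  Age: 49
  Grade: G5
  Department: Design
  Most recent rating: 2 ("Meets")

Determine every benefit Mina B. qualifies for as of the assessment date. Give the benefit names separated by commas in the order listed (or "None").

Paid Parental Leave, Unlimited PTO Program

Service from 2023-02-14 to 22 Aug 2024: 555 days.
Identity Protection Plan — status part-time ✓; service 555 days ≥ 30 days ✓; age 49 ≥ 21 ✓; dept Design ✗ → not eligible.
Bereavement Leave — status part-time ✗ (requires full-time or temporary) → not eligible.
Paid Parental Leave — status part-time ✓ (not excluded); service 555 days ≥ 12 months (≈360 days) ✓; age 49 ≥ 25 ✓; 32 hrs/wk ≥ 32 ✓ → eligible.
Supplemental Life Insurance — status part-time ✓ (not excluded); service 555 days < 2 years (≈730 days) ✗ → not eligible.
Medical Plan — service 555 days ≥ 1 month (≈30 days) ✓; dept Design ✗ → not eligible.
Unlimited PTO Program — status part-time ✓ (not excluded); service 555 days ≥ 2 months (≈60 days) ✓; rating 2 ≥ 2 ✓; 32 hrs/wk ≥ 15 ✓ → eligible.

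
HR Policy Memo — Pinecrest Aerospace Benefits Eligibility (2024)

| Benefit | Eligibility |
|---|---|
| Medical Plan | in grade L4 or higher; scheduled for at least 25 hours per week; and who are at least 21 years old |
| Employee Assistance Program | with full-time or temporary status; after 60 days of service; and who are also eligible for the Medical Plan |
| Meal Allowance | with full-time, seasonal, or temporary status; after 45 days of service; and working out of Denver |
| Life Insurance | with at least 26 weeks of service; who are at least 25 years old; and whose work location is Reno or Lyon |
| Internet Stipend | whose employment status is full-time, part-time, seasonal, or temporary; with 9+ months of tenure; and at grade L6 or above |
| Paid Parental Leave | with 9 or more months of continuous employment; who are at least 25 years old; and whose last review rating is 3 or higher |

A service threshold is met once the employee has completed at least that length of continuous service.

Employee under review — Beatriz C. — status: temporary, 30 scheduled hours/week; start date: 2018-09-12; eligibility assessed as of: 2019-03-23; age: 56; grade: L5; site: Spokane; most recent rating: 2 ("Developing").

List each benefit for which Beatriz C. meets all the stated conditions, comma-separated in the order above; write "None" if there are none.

Medical Plan, Employee Assistance Program

Service from 2018-09-12 to 2019-03-23: 192 days.
Medical Plan — grade L5 ≥ L4 ✓; 30 hrs/wk ≥ 25 ✓; age 56 ≥ 21 ✓ → eligible.
Employee Assistance Program — status temporary ✓; service 192 days ≥ 60 days ✓; eligible for Medical Plan ✓ → eligible.
Meal Allowance — status temporary ✓; service 192 days ≥ 45 days ✓; site Spokane ✗ (not Denver) → not eligible.
Life Insurance — service 192 days ≥ 26 weeks (≈182 days) ✓; age 56 ≥ 25 ✓; site Spokane ✗ (not Reno or Lyon) → not eligible.
Internet Stipend — status temporary ✓; service 192 days < 9 months (≈270 days) ✗ → not eligible.
Paid Parental Leave — service 192 days < 9 months (≈270 days) ✗ → not eligible.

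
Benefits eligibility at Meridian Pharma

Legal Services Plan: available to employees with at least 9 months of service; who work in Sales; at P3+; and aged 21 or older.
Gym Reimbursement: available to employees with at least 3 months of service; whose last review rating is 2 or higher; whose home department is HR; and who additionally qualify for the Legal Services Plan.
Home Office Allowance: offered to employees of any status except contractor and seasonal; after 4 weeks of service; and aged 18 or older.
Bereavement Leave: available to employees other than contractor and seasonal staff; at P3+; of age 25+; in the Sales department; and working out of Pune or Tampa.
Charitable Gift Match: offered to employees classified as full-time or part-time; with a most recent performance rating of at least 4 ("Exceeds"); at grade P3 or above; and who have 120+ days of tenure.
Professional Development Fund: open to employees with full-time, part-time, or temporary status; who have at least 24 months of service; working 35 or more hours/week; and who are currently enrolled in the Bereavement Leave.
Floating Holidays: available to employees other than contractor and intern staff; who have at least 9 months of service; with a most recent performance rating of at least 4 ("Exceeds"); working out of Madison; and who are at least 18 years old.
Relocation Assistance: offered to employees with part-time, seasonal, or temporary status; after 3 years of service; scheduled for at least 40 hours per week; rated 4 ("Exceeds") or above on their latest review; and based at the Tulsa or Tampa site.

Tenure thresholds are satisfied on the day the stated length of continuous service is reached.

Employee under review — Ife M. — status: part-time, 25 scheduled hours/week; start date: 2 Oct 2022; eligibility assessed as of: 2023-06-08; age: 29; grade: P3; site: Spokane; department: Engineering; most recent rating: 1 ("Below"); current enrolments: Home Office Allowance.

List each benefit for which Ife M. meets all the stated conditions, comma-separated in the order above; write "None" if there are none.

Home Office Allowance

Service from 2 Oct 2022 to 2023-06-08: 249 days.
Legal Services Plan — service 249 days < 9 months (≈270 days) ✗ → not eligible.
Gym Reimbursement — service 249 days ≥ 3 months (≈90 days) ✓; rating 1 < 2 ✗ → not eligible.
Home Office Allowance — status part-time ✓ (not excluded); service 249 days ≥ 4 weeks (≈28 days) ✓; age 29 ≥ 18 ✓ → eligible.
Bereavement Leave — status part-time ✓ (not excluded); grade P3 ≥ P3 ✓; age 29 ≥ 25 ✓; dept Engineering ✗ → not eligible.
Charitable Gift Match — status part-time ✓; rating 1 < 4 ✗ → not eligible.
Professional Development Fund — status part-time ✓; service 249 days < 24 months (≈720 days) ✗ → not eligible.
Floating Holidays — status part-time ✓ (not excluded); service 249 days < 9 months (≈270 days) ✗ → not eligible.
Relocation Assistance — status part-time ✓; service 249 days < 3 years (≈1095 days) ✗ → not eligible.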